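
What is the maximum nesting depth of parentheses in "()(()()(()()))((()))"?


Input: "()(()()(()()))((()))"
Tracking depth:
  Position 0 '(': depth becomes 1
  Position 1 ')': depth becomes 0
  Position 2 '(': depth becomes 1
  Position 3 '(': depth becomes 2
  Position 4 ')': depth becomes 1
  Position 5 '(': depth becomes 2
  Position 6 ')': depth becomes 1
  Position 7 '(': depth becomes 2
  Position 8 '(': depth becomes 3
  Position 9 ')': depth becomes 2
  Position 10 '(': depth becomes 3
  Position 11 ')': depth becomes 2
  Position 12 ')': depth becomes 1
  Position 13 ')': depth becomes 0
  Position 14 '(': depth becomes 1
  Position 15 '(': depth becomes 2
  Position 16 '(': depth becomes 3
  Position 17 ')': depth becomes 2
  Position 18 ')': depth becomes 1
  Position 19 ')': depth becomes 0
Maximum depth reached: 3

3


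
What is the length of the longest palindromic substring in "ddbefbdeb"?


Input: "ddbefbdeb"
Checking substrings for palindromes:
  [0:2] "dd" (len 2) => palindrome
Longest palindromic substring: "dd" with length 2

2


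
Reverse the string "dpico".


Input: dpico
Reading characters right to left:
  Position 4: 'o'
  Position 3: 'c'
  Position 2: 'i'
  Position 1: 'p'
  Position 0: 'd'
Reversed: ocipd

ocipd


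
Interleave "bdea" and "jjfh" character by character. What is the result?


Interleaving "bdea" and "jjfh":
  Position 0: 'b' from first, 'j' from second => "bj"
  Position 1: 'd' from first, 'j' from second => "dj"
  Position 2: 'e' from first, 'f' from second => "ef"
  Position 3: 'a' from first, 'h' from second => "ah"
Result: bjdjefah

bjdjefah


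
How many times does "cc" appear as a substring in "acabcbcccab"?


Searching for "cc" in "acabcbcccab"
Scanning each position:
  Position 0: "ac" => no
  Position 1: "ca" => no
  Position 2: "ab" => no
  Position 3: "bc" => no
  Position 4: "cb" => no
  Position 5: "bc" => no
  Position 6: "cc" => MATCH
  Position 7: "cc" => MATCH
  Position 8: "ca" => no
  Position 9: "ab" => no
Total occurrences: 2

2


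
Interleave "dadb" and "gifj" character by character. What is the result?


Interleaving "dadb" and "gifj":
  Position 0: 'd' from first, 'g' from second => "dg"
  Position 1: 'a' from first, 'i' from second => "ai"
  Position 2: 'd' from first, 'f' from second => "df"
  Position 3: 'b' from first, 'j' from second => "bj"
Result: dgaidfbj

dgaidfbj


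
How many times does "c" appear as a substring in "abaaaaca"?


Searching for "c" in "abaaaaca"
Scanning each position:
  Position 0: "a" => no
  Position 1: "b" => no
  Position 2: "a" => no
  Position 3: "a" => no
  Position 4: "a" => no
  Position 5: "a" => no
  Position 6: "c" => MATCH
  Position 7: "a" => no
Total occurrences: 1

1


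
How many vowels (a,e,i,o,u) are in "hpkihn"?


Input: hpkihn
Checking each character:
  'h' at position 0: consonant
  'p' at position 1: consonant
  'k' at position 2: consonant
  'i' at position 3: vowel (running total: 1)
  'h' at position 4: consonant
  'n' at position 5: consonant
Total vowels: 1

1


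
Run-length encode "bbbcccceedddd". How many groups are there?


Input: bbbcccceedddd
Scanning for consecutive runs:
  Group 1: 'b' x 3 (positions 0-2)
  Group 2: 'c' x 4 (positions 3-6)
  Group 3: 'e' x 2 (positions 7-8)
  Group 4: 'd' x 4 (positions 9-12)
Total groups: 4

4


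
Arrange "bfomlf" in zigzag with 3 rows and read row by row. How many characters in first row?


Zigzag "bfomlf" into 3 rows:
Placing characters:
  'b' => row 0
  'f' => row 1
  'o' => row 2
  'm' => row 1
  'l' => row 0
  'f' => row 1
Rows:
  Row 0: "bl"
  Row 1: "fmf"
  Row 2: "o"
First row length: 2

2


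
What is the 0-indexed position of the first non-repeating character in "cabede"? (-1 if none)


Input: cabede
Character frequencies:
  'a': 1
  'b': 1
  'c': 1
  'd': 1
  'e': 2
Scanning left to right for freq == 1:
  Position 0 ('c'): unique! => answer = 0

0


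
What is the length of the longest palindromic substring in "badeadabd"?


Input: "badeadabd"
Checking substrings for palindromes:
  [4:7] "ada" (len 3) => palindrome
Longest palindromic substring: "ada" with length 3

3


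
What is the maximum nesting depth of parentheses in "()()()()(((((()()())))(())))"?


Input: "()()()()(((((()()())))(())))"
Tracking depth:
  Position 0 '(': depth becomes 1
  Position 1 ')': depth becomes 0
  Position 2 '(': depth becomes 1
  Position 3 ')': depth becomes 0
  Position 4 '(': depth becomes 1
  Position 5 ')': depth becomes 0
  Position 6 '(': depth becomes 1
  Position 7 ')': depth becomes 0
  Position 8 '(': depth becomes 1
  Position 9 '(': depth becomes 2
  Position 10 '(': depth becomes 3
  Position 11 '(': depth becomes 4
  Position 12 '(': depth becomes 5
  Position 13 '(': depth becomes 6
  Position 14 ')': depth becomes 5
  Position 15 '(': depth becomes 6
  Position 16 ')': depth becomes 5
  Position 17 '(': depth becomes 6
  Position 18 ')': depth becomes 5
  Position 19 ')': depth becomes 4
  Position 20 ')': depth becomes 3
  Position 21 ')': depth becomes 2
  Position 22 '(': depth becomes 3
  Position 23 '(': depth becomes 4
  Position 24 ')': depth becomes 3
  Position 25 ')': depth becomes 2
  Position 26 ')': depth becomes 1
  Position 27 ')': depth becomes 0
Maximum depth reached: 6

6


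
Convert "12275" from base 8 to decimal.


Input: "12275" in base 8
Positional expansion:
  Digit '1' (value 1) x 8^4 = 4096
  Digit '2' (value 2) x 8^3 = 1024
  Digit '2' (value 2) x 8^2 = 128
  Digit '7' (value 7) x 8^1 = 56
  Digit '5' (value 5) x 8^0 = 5
Sum = 5309

5309


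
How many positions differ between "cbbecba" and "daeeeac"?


Comparing "cbbecba" and "daeeeac" position by position:
  Position 0: 'c' vs 'd' => DIFFER
  Position 1: 'b' vs 'a' => DIFFER
  Position 2: 'b' vs 'e' => DIFFER
  Position 3: 'e' vs 'e' => same
  Position 4: 'c' vs 'e' => DIFFER
  Position 5: 'b' vs 'a' => DIFFER
  Position 6: 'a' vs 'c' => DIFFER
Positions that differ: 6

6


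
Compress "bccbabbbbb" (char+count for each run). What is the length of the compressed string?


Input: bccbabbbbb
Runs:
  'b' x 1 => "b1"
  'c' x 2 => "c2"
  'b' x 1 => "b1"
  'a' x 1 => "a1"
  'b' x 5 => "b5"
Compressed: "b1c2b1a1b5"
Compressed length: 10

10


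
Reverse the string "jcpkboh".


Input: jcpkboh
Reading characters right to left:
  Position 6: 'h'
  Position 5: 'o'
  Position 4: 'b'
  Position 3: 'k'
  Position 2: 'p'
  Position 1: 'c'
  Position 0: 'j'
Reversed: hobkpcj

hobkpcj


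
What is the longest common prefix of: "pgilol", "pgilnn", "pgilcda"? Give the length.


Words: pgilol, pgilnn, pgilcda
  Position 0: all 'p' => match
  Position 1: all 'g' => match
  Position 2: all 'i' => match
  Position 3: all 'l' => match
  Position 4: ('o', 'n', 'c') => mismatch, stop
LCP = "pgil" (length 4)

4


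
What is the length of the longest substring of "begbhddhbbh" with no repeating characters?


Input: "begbhddhbbh"
Sliding window (track last position of each char):
  Position 0 ('b'): window [0,0] length 1 -- new best
  Position 1 ('e'): window [0,1] length 2 -- new best
  Position 2 ('g'): window [0,2] length 3 -- new best
  Position 3 ('b'): repeat (last at 0), move window start to 1
  Position 3 ('b'): window [1,3] length 3
  Position 4 ('h'): window [1,4] length 4 -- new best
  Position 5 ('d'): window [1,5] length 5 -- new best
  Position 6 ('d'): repeat (last at 5), move window start to 6
  Position 6 ('d'): window [6,6] length 1
  Position 7 ('h'): window [6,7] length 2
  Position 8 ('b'): window [6,8] length 3
  Position 9 ('b'): repeat (last at 8), move window start to 9
  Position 9 ('b'): window [9,9] length 1
  Position 10 ('h'): window [9,10] length 2
Longest substring with no repeats: "egbhd" with length 5

5


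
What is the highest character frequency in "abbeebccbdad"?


Input: abbeebccbdad
Character counts:
  'a': 2
  'b': 4
  'c': 2
  'd': 2
  'e': 2
Maximum frequency: 4

4


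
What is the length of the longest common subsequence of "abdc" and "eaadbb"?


LCS of "abdc" and "eaadbb"
DP table:
           e    a    a    d    b    b
      0    0    0    0    0    0    0
  a   0    0    1    1    1    1    1
  b   0    0    1    1    1    2    2
  d   0    0    1    1    2    2    2
  c   0    0    1    1    2    2    2
LCS length = dp[4][6] = 2

2


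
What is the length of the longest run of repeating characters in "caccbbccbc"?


Input: "caccbbccbc"
Scanning for longest run:
  Position 1 ('a'): new char, reset run to 1
  Position 2 ('c'): new char, reset run to 1
  Position 3 ('c'): continues run of 'c', length=2
  Position 4 ('b'): new char, reset run to 1
  Position 5 ('b'): continues run of 'b', length=2
  Position 6 ('c'): new char, reset run to 1
  Position 7 ('c'): continues run of 'c', length=2
  Position 8 ('b'): new char, reset run to 1
  Position 9 ('c'): new char, reset run to 1
Longest run: 'c' with length 2

2


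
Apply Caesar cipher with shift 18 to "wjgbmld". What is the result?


Caesar cipher: shift "wjgbmld" by 18
  'w' (pos 22) + 18 = pos 14 = 'o'
  'j' (pos 9) + 18 = pos 1 = 'b'
  'g' (pos 6) + 18 = pos 24 = 'y'
  'b' (pos 1) + 18 = pos 19 = 't'
  'm' (pos 12) + 18 = pos 4 = 'e'
  'l' (pos 11) + 18 = pos 3 = 'd'
  'd' (pos 3) + 18 = pos 21 = 'v'
Result: obytedv

obytedv


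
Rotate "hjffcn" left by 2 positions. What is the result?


Input: "hjffcn", rotate left by 2
First 2 characters: "hj"
Remaining characters: "ffcn"
Concatenate remaining + first: "ffcn" + "hj" = "ffcnhj"

ffcnhj


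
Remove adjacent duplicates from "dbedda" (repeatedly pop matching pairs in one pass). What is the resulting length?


Input: dbedda
Stack-based adjacent duplicate removal:
  Read 'd': push. Stack: d
  Read 'b': push. Stack: db
  Read 'e': push. Stack: dbe
  Read 'd': push. Stack: dbed
  Read 'd': matches stack top 'd' => pop. Stack: dbe
  Read 'a': push. Stack: dbea
Final stack: "dbea" (length 4)

4


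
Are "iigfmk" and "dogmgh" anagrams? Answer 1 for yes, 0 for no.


Strings: "iigfmk", "dogmgh"
Sorted first:  fgiikm
Sorted second: dgghmo
Differ at position 0: 'f' vs 'd' => not anagrams

0


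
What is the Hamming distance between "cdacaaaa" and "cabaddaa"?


Comparing "cdacaaaa" and "cabaddaa" position by position:
  Position 0: 'c' vs 'c' => same
  Position 1: 'd' vs 'a' => differ
  Position 2: 'a' vs 'b' => differ
  Position 3: 'c' vs 'a' => differ
  Position 4: 'a' vs 'd' => differ
  Position 5: 'a' vs 'd' => differ
  Position 6: 'a' vs 'a' => same
  Position 7: 'a' vs 'a' => same
Total differences (Hamming distance): 5

5


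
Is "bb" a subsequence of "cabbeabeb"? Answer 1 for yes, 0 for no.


Check if "bb" is a subsequence of "cabbeabeb"
Greedy scan:
  Position 0 ('c'): no match needed
  Position 1 ('a'): no match needed
  Position 2 ('b'): matches sub[0] = 'b'
  Position 3 ('b'): matches sub[1] = 'b'
  Position 4 ('e'): no match needed
  Position 5 ('a'): no match needed
  Position 6 ('b'): no match needed
  Position 7 ('e'): no match needed
  Position 8 ('b'): no match needed
All 2 characters matched => is a subsequence

1


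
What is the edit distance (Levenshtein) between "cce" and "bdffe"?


Computing edit distance: "cce" -> "bdffe"
DP table:
           b    d    f    f    e
      0    1    2    3    4    5
  c   1    1    2    3    4    5
  c   2    2    2    3    4    5
  e   3    3    3    3    4    4
Edit distance = dp[3][5] = 4

4


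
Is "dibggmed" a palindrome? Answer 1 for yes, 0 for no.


Input: dibggmed
Reversed: demggbid
  Compare pos 0 ('d') with pos 7 ('d'): match
  Compare pos 1 ('i') with pos 6 ('e'): MISMATCH
  Compare pos 2 ('b') with pos 5 ('m'): MISMATCH
  Compare pos 3 ('g') with pos 4 ('g'): match
Result: not a palindrome

0


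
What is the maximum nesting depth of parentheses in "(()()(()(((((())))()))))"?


Input: "(()()(()(((((())))()))))"
Tracking depth:
  Position 0 '(': depth becomes 1
  Position 1 '(': depth becomes 2
  Position 2 ')': depth becomes 1
  Position 3 '(': depth becomes 2
  Position 4 ')': depth becomes 1
  Position 5 '(': depth becomes 2
  Position 6 '(': depth becomes 3
  Position 7 ')': depth becomes 2
  Position 8 '(': depth becomes 3
  Position 9 '(': depth becomes 4
  Position 10 '(': depth becomes 5
  Position 11 '(': depth becomes 6
  Position 12 '(': depth becomes 7
  Position 13 '(': depth becomes 8
  Position 14 ')': depth becomes 7
  Position 15 ')': depth becomes 6
  Position 16 ')': depth becomes 5
  Position 17 ')': depth becomes 4
  Position 18 '(': depth becomes 5
  Position 19 ')': depth becomes 4
  Position 20 ')': depth becomes 3
  Position 21 ')': depth becomes 2
  Position 22 ')': depth becomes 1
  Position 23 ')': depth becomes 0
Maximum depth reached: 8

8


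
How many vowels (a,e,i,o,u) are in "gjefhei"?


Input: gjefhei
Checking each character:
  'g' at position 0: consonant
  'j' at position 1: consonant
  'e' at position 2: vowel (running total: 1)
  'f' at position 3: consonant
  'h' at position 4: consonant
  'e' at position 5: vowel (running total: 2)
  'i' at position 6: vowel (running total: 3)
Total vowels: 3

3


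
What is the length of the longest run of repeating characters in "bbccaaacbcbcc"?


Input: "bbccaaacbcbcc"
Scanning for longest run:
  Position 1 ('b'): continues run of 'b', length=2
  Position 2 ('c'): new char, reset run to 1
  Position 3 ('c'): continues run of 'c', length=2
  Position 4 ('a'): new char, reset run to 1
  Position 5 ('a'): continues run of 'a', length=2
  Position 6 ('a'): continues run of 'a', length=3
  Position 7 ('c'): new char, reset run to 1
  Position 8 ('b'): new char, reset run to 1
  Position 9 ('c'): new char, reset run to 1
  Position 10 ('b'): new char, reset run to 1
  Position 11 ('c'): new char, reset run to 1
  Position 12 ('c'): continues run of 'c', length=2
Longest run: 'a' with length 3

3


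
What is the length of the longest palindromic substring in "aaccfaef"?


Input: "aaccfaef"
Checking substrings for palindromes:
  [0:2] "aa" (len 2) => palindrome
  [2:4] "cc" (len 2) => palindrome
Longest palindromic substring: "aa" with length 2

2


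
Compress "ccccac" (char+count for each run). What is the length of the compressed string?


Input: ccccac
Runs:
  'c' x 4 => "c4"
  'a' x 1 => "a1"
  'c' x 1 => "c1"
Compressed: "c4a1c1"
Compressed length: 6

6


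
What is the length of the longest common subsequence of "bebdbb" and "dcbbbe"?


LCS of "bebdbb" and "dcbbbe"
DP table:
           d    c    b    b    b    e
      0    0    0    0    0    0    0
  b   0    0    0    1    1    1    1
  e   0    0    0    1    1    1    2
  b   0    0    0    1    2    2    2
  d   0    1    1    1    2    2    2
  b   0    1    1    2    2    3    3
  b   0    1    1    2    3    3    3
LCS length = dp[6][6] = 3

3


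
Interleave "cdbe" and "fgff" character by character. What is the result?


Interleaving "cdbe" and "fgff":
  Position 0: 'c' from first, 'f' from second => "cf"
  Position 1: 'd' from first, 'g' from second => "dg"
  Position 2: 'b' from first, 'f' from second => "bf"
  Position 3: 'e' from first, 'f' from second => "ef"
Result: cfdgbfef

cfdgbfef


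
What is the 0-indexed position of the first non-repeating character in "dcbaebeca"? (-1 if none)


Input: dcbaebeca
Character frequencies:
  'a': 2
  'b': 2
  'c': 2
  'd': 1
  'e': 2
Scanning left to right for freq == 1:
  Position 0 ('d'): unique! => answer = 0

0


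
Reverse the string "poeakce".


Input: poeakce
Reading characters right to left:
  Position 6: 'e'
  Position 5: 'c'
  Position 4: 'k'
  Position 3: 'a'
  Position 2: 'e'
  Position 1: 'o'
  Position 0: 'p'
Reversed: eckaeop

eckaeop


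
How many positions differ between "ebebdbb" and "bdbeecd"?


Comparing "ebebdbb" and "bdbeecd" position by position:
  Position 0: 'e' vs 'b' => DIFFER
  Position 1: 'b' vs 'd' => DIFFER
  Position 2: 'e' vs 'b' => DIFFER
  Position 3: 'b' vs 'e' => DIFFER
  Position 4: 'd' vs 'e' => DIFFER
  Position 5: 'b' vs 'c' => DIFFER
  Position 6: 'b' vs 'd' => DIFFER
Positions that differ: 7

7


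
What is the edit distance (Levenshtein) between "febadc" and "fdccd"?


Computing edit distance: "febadc" -> "fdccd"
DP table:
           f    d    c    c    d
      0    1    2    3    4    5
  f   1    0    1    2    3    4
  e   2    1    1    2    3    4
  b   3    2    2    2    3    4
  a   4    3    3    3    3    4
  d   5    4    3    4    4    3
  c   6    5    4    3    4    4
Edit distance = dp[6][5] = 4

4


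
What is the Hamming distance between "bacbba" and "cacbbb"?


Comparing "bacbba" and "cacbbb" position by position:
  Position 0: 'b' vs 'c' => differ
  Position 1: 'a' vs 'a' => same
  Position 2: 'c' vs 'c' => same
  Position 3: 'b' vs 'b' => same
  Position 4: 'b' vs 'b' => same
  Position 5: 'a' vs 'b' => differ
Total differences (Hamming distance): 2

2


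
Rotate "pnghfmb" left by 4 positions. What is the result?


Input: "pnghfmb", rotate left by 4
First 4 characters: "pngh"
Remaining characters: "fmb"
Concatenate remaining + first: "fmb" + "pngh" = "fmbpngh"

fmbpngh


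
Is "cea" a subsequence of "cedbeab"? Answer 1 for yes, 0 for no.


Check if "cea" is a subsequence of "cedbeab"
Greedy scan:
  Position 0 ('c'): matches sub[0] = 'c'
  Position 1 ('e'): matches sub[1] = 'e'
  Position 2 ('d'): no match needed
  Position 3 ('b'): no match needed
  Position 4 ('e'): no match needed
  Position 5 ('a'): matches sub[2] = 'a'
  Position 6 ('b'): no match needed
All 3 characters matched => is a subsequence

1


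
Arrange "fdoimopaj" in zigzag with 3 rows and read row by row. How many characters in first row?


Zigzag "fdoimopaj" into 3 rows:
Placing characters:
  'f' => row 0
  'd' => row 1
  'o' => row 2
  'i' => row 1
  'm' => row 0
  'o' => row 1
  'p' => row 2
  'a' => row 1
  'j' => row 0
Rows:
  Row 0: "fmj"
  Row 1: "dioa"
  Row 2: "op"
First row length: 3

3


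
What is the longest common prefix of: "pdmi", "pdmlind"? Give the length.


Words: pdmi, pdmlind
  Position 0: all 'p' => match
  Position 1: all 'd' => match
  Position 2: all 'm' => match
  Position 3: ('i', 'l') => mismatch, stop
LCP = "pdm" (length 3)

3


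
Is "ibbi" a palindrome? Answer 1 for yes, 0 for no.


Input: ibbi
Reversed: ibbi
  Compare pos 0 ('i') with pos 3 ('i'): match
  Compare pos 1 ('b') with pos 2 ('b'): match
Result: palindrome

1


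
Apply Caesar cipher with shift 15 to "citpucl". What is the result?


Caesar cipher: shift "citpucl" by 15
  'c' (pos 2) + 15 = pos 17 = 'r'
  'i' (pos 8) + 15 = pos 23 = 'x'
  't' (pos 19) + 15 = pos 8 = 'i'
  'p' (pos 15) + 15 = pos 4 = 'e'
  'u' (pos 20) + 15 = pos 9 = 'j'
  'c' (pos 2) + 15 = pos 17 = 'r'
  'l' (pos 11) + 15 = pos 0 = 'a'
Result: rxiejra

rxiejra


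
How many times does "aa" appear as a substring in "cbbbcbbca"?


Searching for "aa" in "cbbbcbbca"
Scanning each position:
  Position 0: "cb" => no
  Position 1: "bb" => no
  Position 2: "bb" => no
  Position 3: "bc" => no
  Position 4: "cb" => no
  Position 5: "bb" => no
  Position 6: "bc" => no
  Position 7: "ca" => no
Total occurrences: 0

0


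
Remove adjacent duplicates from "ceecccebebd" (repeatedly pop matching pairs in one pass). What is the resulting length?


Input: ceecccebebd
Stack-based adjacent duplicate removal:
  Read 'c': push. Stack: c
  Read 'e': push. Stack: ce
  Read 'e': matches stack top 'e' => pop. Stack: c
  Read 'c': matches stack top 'c' => pop. Stack: (empty)
  Read 'c': push. Stack: c
  Read 'c': matches stack top 'c' => pop. Stack: (empty)
  Read 'e': push. Stack: e
  Read 'b': push. Stack: eb
  Read 'e': push. Stack: ebe
  Read 'b': push. Stack: ebeb
  Read 'd': push. Stack: ebebd
Final stack: "ebebd" (length 5)

5


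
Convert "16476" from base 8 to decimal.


Input: "16476" in base 8
Positional expansion:
  Digit '1' (value 1) x 8^4 = 4096
  Digit '6' (value 6) x 8^3 = 3072
  Digit '4' (value 4) x 8^2 = 256
  Digit '7' (value 7) x 8^1 = 56
  Digit '6' (value 6) x 8^0 = 6
Sum = 7486

7486


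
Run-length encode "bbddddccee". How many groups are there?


Input: bbddddccee
Scanning for consecutive runs:
  Group 1: 'b' x 2 (positions 0-1)
  Group 2: 'd' x 4 (positions 2-5)
  Group 3: 'c' x 2 (positions 6-7)
  Group 4: 'e' x 2 (positions 8-9)
Total groups: 4

4


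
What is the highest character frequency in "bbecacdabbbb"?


Input: bbecacdabbbb
Character counts:
  'a': 2
  'b': 6
  'c': 2
  'd': 1
  'e': 1
Maximum frequency: 6

6


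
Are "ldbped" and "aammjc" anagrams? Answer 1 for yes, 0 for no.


Strings: "ldbped", "aammjc"
Sorted first:  bddelp
Sorted second: aacjmm
Differ at position 0: 'b' vs 'a' => not anagrams

0


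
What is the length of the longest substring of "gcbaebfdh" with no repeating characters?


Input: "gcbaebfdh"
Sliding window (track last position of each char):
  Position 0 ('g'): window [0,0] length 1 -- new best
  Position 1 ('c'): window [0,1] length 2 -- new best
  Position 2 ('b'): window [0,2] length 3 -- new best
  Position 3 ('a'): window [0,3] length 4 -- new best
  Position 4 ('e'): window [0,4] length 5 -- new best
  Position 5 ('b'): repeat (last at 2), move window start to 3
  Position 5 ('b'): window [3,5] length 3
  Position 6 ('f'): window [3,6] length 4
  Position 7 ('d'): window [3,7] length 5
  Position 8 ('h'): window [3,8] length 6 -- new best
Longest substring with no repeats: "aebfdh" with length 6

6


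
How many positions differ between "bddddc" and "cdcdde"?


Comparing "bddddc" and "cdcdde" position by position:
  Position 0: 'b' vs 'c' => DIFFER
  Position 1: 'd' vs 'd' => same
  Position 2: 'd' vs 'c' => DIFFER
  Position 3: 'd' vs 'd' => same
  Position 4: 'd' vs 'd' => same
  Position 5: 'c' vs 'e' => DIFFER
Positions that differ: 3

3


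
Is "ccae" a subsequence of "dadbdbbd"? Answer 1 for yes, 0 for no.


Check if "ccae" is a subsequence of "dadbdbbd"
Greedy scan:
  Position 0 ('d'): no match needed
  Position 1 ('a'): no match needed
  Position 2 ('d'): no match needed
  Position 3 ('b'): no match needed
  Position 4 ('d'): no match needed
  Position 5 ('b'): no match needed
  Position 6 ('b'): no match needed
  Position 7 ('d'): no match needed
Only matched 0/4 characters => not a subsequence

0


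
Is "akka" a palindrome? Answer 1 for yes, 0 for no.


Input: akka
Reversed: akka
  Compare pos 0 ('a') with pos 3 ('a'): match
  Compare pos 1 ('k') with pos 2 ('k'): match
Result: palindrome

1


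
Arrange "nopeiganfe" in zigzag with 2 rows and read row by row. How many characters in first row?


Zigzag "nopeiganfe" into 2 rows:
Placing characters:
  'n' => row 0
  'o' => row 1
  'p' => row 0
  'e' => row 1
  'i' => row 0
  'g' => row 1
  'a' => row 0
  'n' => row 1
  'f' => row 0
  'e' => row 1
Rows:
  Row 0: "npiaf"
  Row 1: "oegne"
First row length: 5

5


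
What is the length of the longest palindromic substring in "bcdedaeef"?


Input: "bcdedaeef"
Checking substrings for palindromes:
  [2:5] "ded" (len 3) => palindrome
  [6:8] "ee" (len 2) => palindrome
Longest palindromic substring: "ded" with length 3

3


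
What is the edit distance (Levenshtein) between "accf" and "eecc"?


Computing edit distance: "accf" -> "eecc"
DP table:
           e    e    c    c
      0    1    2    3    4
  a   1    1    2    3    4
  c   2    2    2    2    3
  c   3    3    3    2    2
  f   4    4    4    3    3
Edit distance = dp[4][4] = 3

3


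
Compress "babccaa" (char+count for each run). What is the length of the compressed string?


Input: babccaa
Runs:
  'b' x 1 => "b1"
  'a' x 1 => "a1"
  'b' x 1 => "b1"
  'c' x 2 => "c2"
  'a' x 2 => "a2"
Compressed: "b1a1b1c2a2"
Compressed length: 10

10


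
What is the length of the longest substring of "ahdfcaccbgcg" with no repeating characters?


Input: "ahdfcaccbgcg"
Sliding window (track last position of each char):
  Position 0 ('a'): window [0,0] length 1 -- new best
  Position 1 ('h'): window [0,1] length 2 -- new best
  Position 2 ('d'): window [0,2] length 3 -- new best
  Position 3 ('f'): window [0,3] length 4 -- new best
  Position 4 ('c'): window [0,4] length 5 -- new best
  Position 5 ('a'): repeat (last at 0), move window start to 1
  Position 5 ('a'): window [1,5] length 5
  Position 6 ('c'): repeat (last at 4), move window start to 5
  Position 6 ('c'): window [5,6] length 2
  Position 7 ('c'): repeat (last at 6), move window start to 7
  Position 7 ('c'): window [7,7] length 1
  Position 8 ('b'): window [7,8] length 2
  Position 9 ('g'): window [7,9] length 3
  Position 10 ('c'): repeat (last at 7), move window start to 8
  Position 10 ('c'): window [8,10] length 3
  Position 11 ('g'): repeat (last at 9), move window start to 10
  Position 11 ('g'): window [10,11] length 2
Longest substring with no repeats: "ahdfc" with length 5

5


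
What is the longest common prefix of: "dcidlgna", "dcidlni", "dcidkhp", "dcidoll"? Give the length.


Words: dcidlgna, dcidlni, dcidkhp, dcidoll
  Position 0: all 'd' => match
  Position 1: all 'c' => match
  Position 2: all 'i' => match
  Position 3: all 'd' => match
  Position 4: ('l', 'l', 'k', 'o') => mismatch, stop
LCP = "dcid" (length 4)

4


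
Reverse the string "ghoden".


Input: ghoden
Reading characters right to left:
  Position 5: 'n'
  Position 4: 'e'
  Position 3: 'd'
  Position 2: 'o'
  Position 1: 'h'
  Position 0: 'g'
Reversed: nedohg

nedohg


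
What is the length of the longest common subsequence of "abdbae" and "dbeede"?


LCS of "abdbae" and "dbeede"
DP table:
           d    b    e    e    d    e
      0    0    0    0    0    0    0
  a   0    0    0    0    0    0    0
  b   0    0    1    1    1    1    1
  d   0    1    1    1    1    2    2
  b   0    1    2    2    2    2    2
  a   0    1    2    2    2    2    2
  e   0    1    2    3    3    3    3
LCS length = dp[6][6] = 3

3


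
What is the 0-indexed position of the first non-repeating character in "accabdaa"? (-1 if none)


Input: accabdaa
Character frequencies:
  'a': 4
  'b': 1
  'c': 2
  'd': 1
Scanning left to right for freq == 1:
  Position 0 ('a'): freq=4, skip
  Position 1 ('c'): freq=2, skip
  Position 2 ('c'): freq=2, skip
  Position 3 ('a'): freq=4, skip
  Position 4 ('b'): unique! => answer = 4

4


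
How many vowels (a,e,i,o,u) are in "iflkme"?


Input: iflkme
Checking each character:
  'i' at position 0: vowel (running total: 1)
  'f' at position 1: consonant
  'l' at position 2: consonant
  'k' at position 3: consonant
  'm' at position 4: consonant
  'e' at position 5: vowel (running total: 2)
Total vowels: 2

2


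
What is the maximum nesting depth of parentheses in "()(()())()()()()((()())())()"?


Input: "()(()())()()()()((()())())()"
Tracking depth:
  Position 0 '(': depth becomes 1
  Position 1 ')': depth becomes 0
  Position 2 '(': depth becomes 1
  Position 3 '(': depth becomes 2
  Position 4 ')': depth becomes 1
  Position 5 '(': depth becomes 2
  Position 6 ')': depth becomes 1
  Position 7 ')': depth becomes 0
  Position 8 '(': depth becomes 1
  Position 9 ')': depth becomes 0
  Position 10 '(': depth becomes 1
  Position 11 ')': depth becomes 0
  Position 12 '(': depth becomes 1
  Position 13 ')': depth becomes 0
  Position 14 '(': depth becomes 1
  Position 15 ')': depth becomes 0
  Position 16 '(': depth becomes 1
  Position 17 '(': depth becomes 2
  Position 18 '(': depth becomes 3
  Position 19 ')': depth becomes 2
  Position 20 '(': depth becomes 3
  Position 21 ')': depth becomes 2
  Position 22 ')': depth becomes 1
  Position 23 '(': depth becomes 2
  Position 24 ')': depth becomes 1
  Position 25 ')': depth becomes 0
  Position 26 '(': depth becomes 1
  Position 27 ')': depth becomes 0
Maximum depth reached: 3

3


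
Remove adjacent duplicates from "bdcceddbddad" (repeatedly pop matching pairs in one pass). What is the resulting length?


Input: bdcceddbddad
Stack-based adjacent duplicate removal:
  Read 'b': push. Stack: b
  Read 'd': push. Stack: bd
  Read 'c': push. Stack: bdc
  Read 'c': matches stack top 'c' => pop. Stack: bd
  Read 'e': push. Stack: bde
  Read 'd': push. Stack: bded
  Read 'd': matches stack top 'd' => pop. Stack: bde
  Read 'b': push. Stack: bdeb
  Read 'd': push. Stack: bdebd
  Read 'd': matches stack top 'd' => pop. Stack: bdeb
  Read 'a': push. Stack: bdeba
  Read 'd': push. Stack: bdebad
Final stack: "bdebad" (length 6)

6


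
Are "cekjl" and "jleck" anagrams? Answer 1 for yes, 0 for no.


Strings: "cekjl", "jleck"
Sorted first:  cejkl
Sorted second: cejkl
Sorted forms match => anagrams

1


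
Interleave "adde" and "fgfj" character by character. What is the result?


Interleaving "adde" and "fgfj":
  Position 0: 'a' from first, 'f' from second => "af"
  Position 1: 'd' from first, 'g' from second => "dg"
  Position 2: 'd' from first, 'f' from second => "df"
  Position 3: 'e' from first, 'j' from second => "ej"
Result: afdgdfej

afdgdfej


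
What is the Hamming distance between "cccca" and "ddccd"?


Comparing "cccca" and "ddccd" position by position:
  Position 0: 'c' vs 'd' => differ
  Position 1: 'c' vs 'd' => differ
  Position 2: 'c' vs 'c' => same
  Position 3: 'c' vs 'c' => same
  Position 4: 'a' vs 'd' => differ
Total differences (Hamming distance): 3

3


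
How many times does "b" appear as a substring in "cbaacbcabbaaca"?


Searching for "b" in "cbaacbcabbaaca"
Scanning each position:
  Position 0: "c" => no
  Position 1: "b" => MATCH
  Position 2: "a" => no
  Position 3: "a" => no
  Position 4: "c" => no
  Position 5: "b" => MATCH
  Position 6: "c" => no
  Position 7: "a" => no
  Position 8: "b" => MATCH
  Position 9: "b" => MATCH
  Position 10: "a" => no
  Position 11: "a" => no
  Position 12: "c" => no
  Position 13: "a" => no
Total occurrences: 4

4


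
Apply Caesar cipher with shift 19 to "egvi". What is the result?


Caesar cipher: shift "egvi" by 19
  'e' (pos 4) + 19 = pos 23 = 'x'
  'g' (pos 6) + 19 = pos 25 = 'z'
  'v' (pos 21) + 19 = pos 14 = 'o'
  'i' (pos 8) + 19 = pos 1 = 'b'
Result: xzob

xzob


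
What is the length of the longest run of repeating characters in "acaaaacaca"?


Input: "acaaaacaca"
Scanning for longest run:
  Position 1 ('c'): new char, reset run to 1
  Position 2 ('a'): new char, reset run to 1
  Position 3 ('a'): continues run of 'a', length=2
  Position 4 ('a'): continues run of 'a', length=3
  Position 5 ('a'): continues run of 'a', length=4
  Position 6 ('c'): new char, reset run to 1
  Position 7 ('a'): new char, reset run to 1
  Position 8 ('c'): new char, reset run to 1
  Position 9 ('a'): new char, reset run to 1
Longest run: 'a' with length 4

4


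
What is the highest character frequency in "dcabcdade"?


Input: dcabcdade
Character counts:
  'a': 2
  'b': 1
  'c': 2
  'd': 3
  'e': 1
Maximum frequency: 3

3


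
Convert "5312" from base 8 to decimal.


Input: "5312" in base 8
Positional expansion:
  Digit '5' (value 5) x 8^3 = 2560
  Digit '3' (value 3) x 8^2 = 192
  Digit '1' (value 1) x 8^1 = 8
  Digit '2' (value 2) x 8^0 = 2
Sum = 2762

2762


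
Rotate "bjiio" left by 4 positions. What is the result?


Input: "bjiio", rotate left by 4
First 4 characters: "bjii"
Remaining characters: "o"
Concatenate remaining + first: "o" + "bjii" = "objii"

objii


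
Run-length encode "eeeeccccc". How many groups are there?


Input: eeeeccccc
Scanning for consecutive runs:
  Group 1: 'e' x 4 (positions 0-3)
  Group 2: 'c' x 5 (positions 4-8)
Total groups: 2

2


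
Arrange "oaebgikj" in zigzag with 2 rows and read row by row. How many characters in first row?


Zigzag "oaebgikj" into 2 rows:
Placing characters:
  'o' => row 0
  'a' => row 1
  'e' => row 0
  'b' => row 1
  'g' => row 0
  'i' => row 1
  'k' => row 0
  'j' => row 1
Rows:
  Row 0: "oegk"
  Row 1: "abij"
First row length: 4

4


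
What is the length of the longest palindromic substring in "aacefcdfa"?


Input: "aacefcdfa"
Checking substrings for palindromes:
  [0:2] "aa" (len 2) => palindrome
Longest palindromic substring: "aa" with length 2

2


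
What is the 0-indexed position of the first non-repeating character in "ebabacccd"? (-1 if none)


Input: ebabacccd
Character frequencies:
  'a': 2
  'b': 2
  'c': 3
  'd': 1
  'e': 1
Scanning left to right for freq == 1:
  Position 0 ('e'): unique! => answer = 0

0


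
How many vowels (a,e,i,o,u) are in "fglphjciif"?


Input: fglphjciif
Checking each character:
  'f' at position 0: consonant
  'g' at position 1: consonant
  'l' at position 2: consonant
  'p' at position 3: consonant
  'h' at position 4: consonant
  'j' at position 5: consonant
  'c' at position 6: consonant
  'i' at position 7: vowel (running total: 1)
  'i' at position 8: vowel (running total: 2)
  'f' at position 9: consonant
Total vowels: 2

2


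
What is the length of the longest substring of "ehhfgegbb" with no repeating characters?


Input: "ehhfgegbb"
Sliding window (track last position of each char):
  Position 0 ('e'): window [0,0] length 1 -- new best
  Position 1 ('h'): window [0,1] length 2 -- new best
  Position 2 ('h'): repeat (last at 1), move window start to 2
  Position 2 ('h'): window [2,2] length 1
  Position 3 ('f'): window [2,3] length 2
  Position 4 ('g'): window [2,4] length 3 -- new best
  Position 5 ('e'): window [2,5] length 4 -- new best
  Position 6 ('g'): repeat (last at 4), move window start to 5
  Position 6 ('g'): window [5,6] length 2
  Position 7 ('b'): window [5,7] length 3
  Position 8 ('b'): repeat (last at 7), move window start to 8
  Position 8 ('b'): window [8,8] length 1
Longest substring with no repeats: "hfge" with length 4

4


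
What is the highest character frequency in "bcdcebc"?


Input: bcdcebc
Character counts:
  'b': 2
  'c': 3
  'd': 1
  'e': 1
Maximum frequency: 3

3


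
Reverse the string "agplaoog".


Input: agplaoog
Reading characters right to left:
  Position 7: 'g'
  Position 6: 'o'
  Position 5: 'o'
  Position 4: 'a'
  Position 3: 'l'
  Position 2: 'p'
  Position 1: 'g'
  Position 0: 'a'
Reversed: gooalpga

gooalpga


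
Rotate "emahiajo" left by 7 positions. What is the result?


Input: "emahiajo", rotate left by 7
First 7 characters: "emahiaj"
Remaining characters: "o"
Concatenate remaining + first: "o" + "emahiaj" = "oemahiaj"

oemahiaj


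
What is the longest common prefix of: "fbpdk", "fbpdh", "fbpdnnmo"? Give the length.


Words: fbpdk, fbpdh, fbpdnnmo
  Position 0: all 'f' => match
  Position 1: all 'b' => match
  Position 2: all 'p' => match
  Position 3: all 'd' => match
  Position 4: ('k', 'h', 'n') => mismatch, stop
LCP = "fbpd" (length 4)

4


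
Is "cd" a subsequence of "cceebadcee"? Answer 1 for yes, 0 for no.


Check if "cd" is a subsequence of "cceebadcee"
Greedy scan:
  Position 0 ('c'): matches sub[0] = 'c'
  Position 1 ('c'): no match needed
  Position 2 ('e'): no match needed
  Position 3 ('e'): no match needed
  Position 4 ('b'): no match needed
  Position 5 ('a'): no match needed
  Position 6 ('d'): matches sub[1] = 'd'
  Position 7 ('c'): no match needed
  Position 8 ('e'): no match needed
  Position 9 ('e'): no match needed
All 2 characters matched => is a subsequence

1


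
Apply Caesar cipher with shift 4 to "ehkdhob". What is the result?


Caesar cipher: shift "ehkdhob" by 4
  'e' (pos 4) + 4 = pos 8 = 'i'
  'h' (pos 7) + 4 = pos 11 = 'l'
  'k' (pos 10) + 4 = pos 14 = 'o'
  'd' (pos 3) + 4 = pos 7 = 'h'
  'h' (pos 7) + 4 = pos 11 = 'l'
  'o' (pos 14) + 4 = pos 18 = 's'
  'b' (pos 1) + 4 = pos 5 = 'f'
Result: ilohlsf

ilohlsf


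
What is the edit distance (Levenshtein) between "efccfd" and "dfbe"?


Computing edit distance: "efccfd" -> "dfbe"
DP table:
           d    f    b    e
      0    1    2    3    4
  e   1    1    2    3    3
  f   2    2    1    2    3
  c   3    3    2    2    3
  c   4    4    3    3    3
  f   5    5    4    4    4
  d   6    5    5    5    5
Edit distance = dp[6][4] = 5

5


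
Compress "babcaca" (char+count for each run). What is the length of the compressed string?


Input: babcaca
Runs:
  'b' x 1 => "b1"
  'a' x 1 => "a1"
  'b' x 1 => "b1"
  'c' x 1 => "c1"
  'a' x 1 => "a1"
  'c' x 1 => "c1"
  'a' x 1 => "a1"
Compressed: "b1a1b1c1a1c1a1"
Compressed length: 14

14


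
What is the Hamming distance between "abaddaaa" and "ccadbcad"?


Comparing "abaddaaa" and "ccadbcad" position by position:
  Position 0: 'a' vs 'c' => differ
  Position 1: 'b' vs 'c' => differ
  Position 2: 'a' vs 'a' => same
  Position 3: 'd' vs 'd' => same
  Position 4: 'd' vs 'b' => differ
  Position 5: 'a' vs 'c' => differ
  Position 6: 'a' vs 'a' => same
  Position 7: 'a' vs 'd' => differ
Total differences (Hamming distance): 5

5


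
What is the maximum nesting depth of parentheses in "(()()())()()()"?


Input: "(()()())()()()"
Tracking depth:
  Position 0 '(': depth becomes 1
  Position 1 '(': depth becomes 2
  Position 2 ')': depth becomes 1
  Position 3 '(': depth becomes 2
  Position 4 ')': depth becomes 1
  Position 5 '(': depth becomes 2
  Position 6 ')': depth becomes 1
  Position 7 ')': depth becomes 0
  Position 8 '(': depth becomes 1
  Position 9 ')': depth becomes 0
  Position 10 '(': depth becomes 1
  Position 11 ')': depth becomes 0
  Position 12 '(': depth becomes 1
  Position 13 ')': depth becomes 0
Maximum depth reached: 2

2


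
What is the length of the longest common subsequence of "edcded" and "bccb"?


LCS of "edcded" and "bccb"
DP table:
           b    c    c    b
      0    0    0    0    0
  e   0    0    0    0    0
  d   0    0    0    0    0
  c   0    0    1    1    1
  d   0    0    1    1    1
  e   0    0    1    1    1
  d   0    0    1    1    1
LCS length = dp[6][4] = 1

1


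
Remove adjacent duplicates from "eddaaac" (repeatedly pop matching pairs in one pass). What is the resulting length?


Input: eddaaac
Stack-based adjacent duplicate removal:
  Read 'e': push. Stack: e
  Read 'd': push. Stack: ed
  Read 'd': matches stack top 'd' => pop. Stack: e
  Read 'a': push. Stack: ea
  Read 'a': matches stack top 'a' => pop. Stack: e
  Read 'a': push. Stack: ea
  Read 'c': push. Stack: eac
Final stack: "eac" (length 3)

3


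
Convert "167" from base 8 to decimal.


Input: "167" in base 8
Positional expansion:
  Digit '1' (value 1) x 8^2 = 64
  Digit '6' (value 6) x 8^1 = 48
  Digit '7' (value 7) x 8^0 = 7
Sum = 119

119


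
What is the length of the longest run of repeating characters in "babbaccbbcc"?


Input: "babbaccbbcc"
Scanning for longest run:
  Position 1 ('a'): new char, reset run to 1
  Position 2 ('b'): new char, reset run to 1
  Position 3 ('b'): continues run of 'b', length=2
  Position 4 ('a'): new char, reset run to 1
  Position 5 ('c'): new char, reset run to 1
  Position 6 ('c'): continues run of 'c', length=2
  Position 7 ('b'): new char, reset run to 1
  Position 8 ('b'): continues run of 'b', length=2
  Position 9 ('c'): new char, reset run to 1
  Position 10 ('c'): continues run of 'c', length=2
Longest run: 'b' with length 2

2


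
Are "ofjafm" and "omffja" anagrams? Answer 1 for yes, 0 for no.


Strings: "ofjafm", "omffja"
Sorted first:  affjmo
Sorted second: affjmo
Sorted forms match => anagrams

1


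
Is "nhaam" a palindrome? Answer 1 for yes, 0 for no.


Input: nhaam
Reversed: maahn
  Compare pos 0 ('n') with pos 4 ('m'): MISMATCH
  Compare pos 1 ('h') with pos 3 ('a'): MISMATCH
Result: not a palindrome

0


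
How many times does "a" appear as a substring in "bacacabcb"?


Searching for "a" in "bacacabcb"
Scanning each position:
  Position 0: "b" => no
  Position 1: "a" => MATCH
  Position 2: "c" => no
  Position 3: "a" => MATCH
  Position 4: "c" => no
  Position 5: "a" => MATCH
  Position 6: "b" => no
  Position 7: "c" => no
  Position 8: "b" => no
Total occurrences: 3

3


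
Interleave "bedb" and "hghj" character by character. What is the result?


Interleaving "bedb" and "hghj":
  Position 0: 'b' from first, 'h' from second => "bh"
  Position 1: 'e' from first, 'g' from second => "eg"
  Position 2: 'd' from first, 'h' from second => "dh"
  Position 3: 'b' from first, 'j' from second => "bj"
Result: bhegdhbj

bhegdhbj
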